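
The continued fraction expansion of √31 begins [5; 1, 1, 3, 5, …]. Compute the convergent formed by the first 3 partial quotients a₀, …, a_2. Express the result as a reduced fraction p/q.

11/2

Work from the innermost term outward:
Start with 1.
1 + 1/(1/1) = 1 + 1/1 = 2/1
5 + 1/(2/1) = 5 + 1/2 = 11/2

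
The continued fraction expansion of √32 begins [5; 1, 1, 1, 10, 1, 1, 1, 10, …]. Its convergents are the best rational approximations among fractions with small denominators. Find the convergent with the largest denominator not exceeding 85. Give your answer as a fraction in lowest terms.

379/67

List convergents until the denominator exceeds the bound:
a_0 = 5: 5/1  (≤ bound)
a_1 = 1: 6/1  (≤ bound)
a_2 = 1: 11/2  (≤ bound)
a_3 = 1: 17/3  (≤ bound)
a_4 = 10: 181/32  (≤ bound)
a_5 = 1: 198/35  (≤ bound)
a_6 = 1: 379/67  (≤ bound)
a_7 = 1: 577/102  (> 85, stop)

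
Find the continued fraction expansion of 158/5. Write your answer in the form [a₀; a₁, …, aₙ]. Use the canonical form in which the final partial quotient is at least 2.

⌊158/5⌋ = 31, remainder 3
⌊5/3⌋ = 1, remainder 2
⌊3/2⌋ = 1, remainder 1
⌊2/1⌋ = 2, remainder 0

[31; 1, 1, 2]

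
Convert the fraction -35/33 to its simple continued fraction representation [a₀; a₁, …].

[-2; 1, 15, 2]

Run the Euclidean algorithm, recording each quotient:
-35 = -2·33 + 31, so a_0 = -2
33 = 1·31 + 2, so a_1 = 1
31 = 15·2 + 1, so a_2 = 15
2 = 2·1 + 0, so a_3 = 2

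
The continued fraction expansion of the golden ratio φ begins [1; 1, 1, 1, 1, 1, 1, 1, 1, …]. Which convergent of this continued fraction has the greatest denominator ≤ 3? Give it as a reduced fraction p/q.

5/3

List convergents until the denominator exceeds the bound:
a_0 = 1: 1/1  (≤ bound)
a_1 = 1: 2/1  (≤ bound)
a_2 = 1: 3/2  (≤ bound)
a_3 = 1: 5/3  (≤ bound)
a_4 = 1: 8/5  (> 3, stop)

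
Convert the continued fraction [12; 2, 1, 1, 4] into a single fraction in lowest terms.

285/23

Start with 4.
1 + 1/(4/1) = 1 + 1/4 = 5/4
1 + 1/(5/4) = 1 + 4/5 = 9/5
2 + 1/(9/5) = 2 + 5/9 = 23/9
12 + 1/(23/9) = 12 + 9/23 = 285/23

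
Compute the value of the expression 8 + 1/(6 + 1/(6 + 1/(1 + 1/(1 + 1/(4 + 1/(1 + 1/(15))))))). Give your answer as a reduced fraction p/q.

Start with 15.
1 + 1/(15/1) = 1 + 1/15 = 16/15
4 + 1/(16/15) = 4 + 15/16 = 79/16
1 + 1/(79/16) = 1 + 16/79 = 95/79
1 + 1/(95/79) = 1 + 79/95 = 174/95
6 + 1/(174/95) = 6 + 95/174 = 1139/174
6 + 1/(1139/174) = 6 + 174/1139 = 7008/1139
8 + 1/(7008/1139) = 8 + 1139/7008 = 57203/7008

57203/7008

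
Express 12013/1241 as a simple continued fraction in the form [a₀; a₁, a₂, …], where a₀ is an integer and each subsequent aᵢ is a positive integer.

[9; 1, 2, 7, 1, 15, 1, 2]

12013 = 9·1241 + 844, so a_0 = 9
1241 = 1·844 + 397, so a_1 = 1
844 = 2·397 + 50, so a_2 = 2
397 = 7·50 + 47, so a_3 = 7
50 = 1·47 + 3, so a_4 = 1
47 = 15·3 + 2, so a_5 = 15
3 = 1·2 + 1, so a_6 = 1
2 = 2·1 + 0, so a_7 = 2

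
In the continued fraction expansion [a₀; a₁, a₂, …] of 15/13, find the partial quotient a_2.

15 = 1·13 + 2, so a_0 = 1
13 = 6·2 + 1, so a_1 = 6
2 = 2·1 + 0, so a_2 = 2

2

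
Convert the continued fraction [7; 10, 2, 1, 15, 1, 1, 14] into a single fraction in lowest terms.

Start with 14.
1 + 1/(14/1) = 1 + 1/14 = 15/14
1 + 1/(15/14) = 1 + 14/15 = 29/15
15 + 1/(29/15) = 15 + 15/29 = 450/29
1 + 1/(450/29) = 1 + 29/450 = 479/450
2 + 1/(479/450) = 2 + 450/479 = 1408/479
10 + 1/(1408/479) = 10 + 479/1408 = 14559/1408
7 + 1/(14559/1408) = 7 + 1408/14559 = 103321/14559

103321/14559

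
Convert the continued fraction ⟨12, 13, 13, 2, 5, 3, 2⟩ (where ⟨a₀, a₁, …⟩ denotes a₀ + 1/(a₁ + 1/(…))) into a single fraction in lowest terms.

Start with 2.
3 + 1/(2/1) = 3 + 1/2 = 7/2
5 + 1/(7/2) = 5 + 2/7 = 37/7
2 + 1/(37/7) = 2 + 7/37 = 81/37
13 + 1/(81/37) = 13 + 37/81 = 1090/81
13 + 1/(1090/81) = 13 + 81/1090 = 14251/1090
12 + 1/(14251/1090) = 12 + 1090/14251 = 172102/14251

172102/14251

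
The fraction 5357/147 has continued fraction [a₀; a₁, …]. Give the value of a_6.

5357 = 36·147 + 65, so a_0 = 36
147 = 2·65 + 17, so a_1 = 2
65 = 3·17 + 14, so a_2 = 3
17 = 1·14 + 3, so a_3 = 1
14 = 4·3 + 2, so a_4 = 4
3 = 1·2 + 1, so a_5 = 1
2 = 2·1 + 0, so a_6 = 2

2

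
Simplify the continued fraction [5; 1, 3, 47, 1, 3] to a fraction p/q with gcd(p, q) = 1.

a_0 = 5: 5/1
a_1 = 1: 6/1
a_2 = 3: 23/4
a_3 = 47: 1087/189
a_4 = 1: 1110/193
a_5 = 3: 4417/768

4417/768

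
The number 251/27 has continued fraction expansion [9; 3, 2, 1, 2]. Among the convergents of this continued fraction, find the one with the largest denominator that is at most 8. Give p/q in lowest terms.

a_0 = 9: 9/1  (≤ bound)
a_1 = 3: 28/3  (≤ bound)
a_2 = 2: 65/7  (≤ bound)
a_3 = 1: 93/10  (> 8, stop)

65/7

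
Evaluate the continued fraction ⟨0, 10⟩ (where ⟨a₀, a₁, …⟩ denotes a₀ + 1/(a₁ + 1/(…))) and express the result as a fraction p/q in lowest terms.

1/10

a_0 = 0: 0/1
a_1 = 10: 1/10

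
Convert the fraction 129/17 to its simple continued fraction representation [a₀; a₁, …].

Run the Euclidean algorithm, recording each quotient:
129 ÷ 17 → quotient 7, remainder 10
17 ÷ 10 → quotient 1, remainder 7
10 ÷ 7 → quotient 1, remainder 3
7 ÷ 3 → quotient 2, remainder 1
3 ÷ 1 → quotient 3, remainder 0

[7; 1, 1, 2, 3]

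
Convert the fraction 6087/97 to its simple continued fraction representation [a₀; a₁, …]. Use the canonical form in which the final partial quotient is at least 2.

[62; 1, 3, 24]

Repeatedly divide and take the remainder:
⌊6087/97⌋ = 62, remainder 73
⌊97/73⌋ = 1, remainder 24
⌊73/24⌋ = 3, remainder 1
⌊24/1⌋ = 24, remainder 0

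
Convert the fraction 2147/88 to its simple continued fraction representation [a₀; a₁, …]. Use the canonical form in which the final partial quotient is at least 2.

Run the Euclidean algorithm, recording each quotient:
2147 = 24·88 + 35, so a_0 = 24
88 = 2·35 + 18, so a_1 = 2
35 = 1·18 + 17, so a_2 = 1
18 = 1·17 + 1, so a_3 = 1
17 = 17·1 + 0, so a_4 = 17

[24; 2, 1, 1, 17]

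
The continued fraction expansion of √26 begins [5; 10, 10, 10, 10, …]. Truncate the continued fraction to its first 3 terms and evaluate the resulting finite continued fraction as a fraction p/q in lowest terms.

515/101

a_0 = 5: 5/1
a_1 = 10: 51/10
a_2 = 10: 515/101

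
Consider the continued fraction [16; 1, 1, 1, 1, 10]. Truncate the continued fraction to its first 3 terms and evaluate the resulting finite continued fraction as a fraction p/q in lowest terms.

33/2

Build up convergents one term at a time:
a_0 = 16: 16/1
a_1 = 1: 17/1
a_2 = 1: 33/2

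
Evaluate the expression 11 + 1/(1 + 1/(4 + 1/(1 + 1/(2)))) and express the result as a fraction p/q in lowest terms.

201/17

Work from the innermost term outward:
Start with 2.
1 + 1/(2/1) = 1 + 1/2 = 3/2
4 + 1/(3/2) = 4 + 2/3 = 14/3
1 + 1/(14/3) = 1 + 3/14 = 17/14
11 + 1/(17/14) = 11 + 14/17 = 201/17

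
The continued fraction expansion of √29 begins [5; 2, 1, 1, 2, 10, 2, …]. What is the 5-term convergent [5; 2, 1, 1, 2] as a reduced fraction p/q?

Build up convergents one term at a time:
a_0 = 5: 5/1
a_1 = 2: 11/2
a_2 = 1: 16/3
a_3 = 1: 27/5
a_4 = 2: 70/13

70/13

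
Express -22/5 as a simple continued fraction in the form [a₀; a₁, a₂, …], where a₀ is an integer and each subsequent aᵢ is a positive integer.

[-5; 1, 1, 2]

Apply division with remainder until the remainder is 0:
⌊-22/5⌋ = -5, remainder 3
⌊5/3⌋ = 1, remainder 2
⌊3/2⌋ = 1, remainder 1
⌊2/1⌋ = 2, remainder 0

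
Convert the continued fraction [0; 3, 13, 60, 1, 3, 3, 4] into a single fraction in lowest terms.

Start with 4.
3 + 1/(4/1) = 3 + 1/4 = 13/4
3 + 1/(13/4) = 3 + 4/13 = 43/13
1 + 1/(43/13) = 1 + 13/43 = 56/43
60 + 1/(56/43) = 60 + 43/56 = 3403/56
13 + 1/(3403/56) = 13 + 56/3403 = 44295/3403
3 + 1/(44295/3403) = 3 + 3403/44295 = 136288/44295
0 + 1/(136288/44295) = 0 + 44295/136288 = 44295/136288

44295/136288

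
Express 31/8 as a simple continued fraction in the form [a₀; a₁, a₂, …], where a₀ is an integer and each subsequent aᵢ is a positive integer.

[3; 1, 7]

31 ÷ 8 → quotient 3, remainder 7
8 ÷ 7 → quotient 1, remainder 1
7 ÷ 1 → quotient 7, remainder 0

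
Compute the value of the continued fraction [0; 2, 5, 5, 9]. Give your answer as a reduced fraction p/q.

239/524

Use the convergent recurrence hₖ = aₖ·hₖ₋₁ + hₖ₋₂ (and likewise for the denominators kₖ):
a_0 = 0: 0/1
a_1 = 2: 1/2
a_2 = 5: 5/11
a_3 = 5: 26/57
a_4 = 9: 239/524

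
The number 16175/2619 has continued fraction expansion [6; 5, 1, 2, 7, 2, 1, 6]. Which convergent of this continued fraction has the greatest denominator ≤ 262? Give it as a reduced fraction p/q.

a_0 = 6: 6/1  (≤ bound)
a_1 = 5: 31/5  (≤ bound)
a_2 = 1: 37/6  (≤ bound)
a_3 = 2: 105/17  (≤ bound)
a_4 = 7: 772/125  (≤ bound)
a_5 = 2: 1649/267  (> 262, stop)

772/125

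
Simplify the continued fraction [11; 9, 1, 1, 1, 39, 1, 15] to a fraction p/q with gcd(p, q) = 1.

Build up convergents one term at a time:
a_0 = 11: 11/1
a_1 = 9: 100/9
a_2 = 1: 111/10
a_3 = 1: 211/19
a_4 = 1: 322/29
a_5 = 39: 12769/1150
a_6 = 1: 13091/1179
a_7 = 15: 209134/18835

209134/18835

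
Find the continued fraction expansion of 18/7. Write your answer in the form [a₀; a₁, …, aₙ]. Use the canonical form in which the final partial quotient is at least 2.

[2; 1, 1, 3]

⌊18/7⌋ = 2, remainder 4
⌊7/4⌋ = 1, remainder 3
⌊4/3⌋ = 1, remainder 1
⌊3/1⌋ = 3, remainder 0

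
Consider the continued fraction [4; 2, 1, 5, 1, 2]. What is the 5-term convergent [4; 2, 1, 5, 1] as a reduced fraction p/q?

87/20

Starting at the tail and folding back:
Start with 1.
5 + 1/(1/1) = 5 + 1/1 = 6/1
1 + 1/(6/1) = 1 + 1/6 = 7/6
2 + 1/(7/6) = 2 + 6/7 = 20/7
4 + 1/(20/7) = 4 + 7/20 = 87/20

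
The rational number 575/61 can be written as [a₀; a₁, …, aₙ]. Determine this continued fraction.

Run the Euclidean algorithm, recording each quotient:
⌊575/61⌋ = 9, remainder 26
⌊61/26⌋ = 2, remainder 9
⌊26/9⌋ = 2, remainder 8
⌊9/8⌋ = 1, remainder 1
⌊8/1⌋ = 8, remainder 0

[9; 2, 2, 1, 8]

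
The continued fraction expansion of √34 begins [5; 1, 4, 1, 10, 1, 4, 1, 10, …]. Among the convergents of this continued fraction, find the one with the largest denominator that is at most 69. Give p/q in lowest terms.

379/65

a_0 = 5: 5/1  (≤ bound)
a_1 = 1: 6/1  (≤ bound)
a_2 = 4: 29/5  (≤ bound)
a_3 = 1: 35/6  (≤ bound)
a_4 = 10: 379/65  (≤ bound)
a_5 = 1: 414/71  (> 69, stop)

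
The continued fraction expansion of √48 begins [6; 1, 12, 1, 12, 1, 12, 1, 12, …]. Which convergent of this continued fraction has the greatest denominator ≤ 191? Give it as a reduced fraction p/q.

a_0 = 6: 6/1  (≤ bound)
a_1 = 1: 7/1  (≤ bound)
a_2 = 12: 90/13  (≤ bound)
a_3 = 1: 97/14  (≤ bound)
a_4 = 12: 1254/181  (≤ bound)
a_5 = 1: 1351/195  (> 191, stop)

1254/181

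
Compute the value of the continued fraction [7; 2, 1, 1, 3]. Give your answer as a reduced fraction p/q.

133/18

Work from the innermost term outward:
Start with 3.
1 + 1/(3/1) = 1 + 1/3 = 4/3
1 + 1/(4/3) = 1 + 3/4 = 7/4
2 + 1/(7/4) = 2 + 4/7 = 18/7
7 + 1/(18/7) = 7 + 7/18 = 133/18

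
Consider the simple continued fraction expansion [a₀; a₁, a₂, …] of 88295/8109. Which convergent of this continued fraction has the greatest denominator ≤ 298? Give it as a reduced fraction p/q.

3223/296

List convergents until the denominator exceeds the bound:
a_0 = 10: 10/1  (≤ bound)
a_1 = 1: 11/1  (≤ bound)
a_2 = 7: 87/8  (≤ bound)
a_3 = 1: 98/9  (≤ bound)
a_4 = 32: 3223/296  (≤ bound)
a_5 = 2: 6544/601  (> 298, stop)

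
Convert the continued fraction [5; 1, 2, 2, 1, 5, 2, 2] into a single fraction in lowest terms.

1739/305

Start with 2.
2 + 1/(2/1) = 2 + 1/2 = 5/2
5 + 1/(5/2) = 5 + 2/5 = 27/5
1 + 1/(27/5) = 1 + 5/27 = 32/27
2 + 1/(32/27) = 2 + 27/32 = 91/32
2 + 1/(91/32) = 2 + 32/91 = 214/91
1 + 1/(214/91) = 1 + 91/214 = 305/214
5 + 1/(305/214) = 5 + 214/305 = 1739/305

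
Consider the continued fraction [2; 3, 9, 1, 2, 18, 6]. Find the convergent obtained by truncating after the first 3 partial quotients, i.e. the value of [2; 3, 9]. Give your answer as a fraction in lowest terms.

65/28

Use the convergent recurrence hₖ = aₖ·hₖ₋₁ + hₖ₋₂ (and likewise for the denominators kₖ):
a_0 = 2: 2/1
a_1 = 3: 7/3
a_2 = 9: 65/28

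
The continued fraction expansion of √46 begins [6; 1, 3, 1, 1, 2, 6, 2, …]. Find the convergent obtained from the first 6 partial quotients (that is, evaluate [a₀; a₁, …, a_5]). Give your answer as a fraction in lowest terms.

156/23

Use the convergent recurrence hₖ = aₖ·hₖ₋₁ + hₖ₋₂ (and likewise for the denominators kₖ):
a_0 = 6: 6/1
a_1 = 1: 7/1
a_2 = 3: 27/4
a_3 = 1: 34/5
a_4 = 1: 61/9
a_5 = 2: 156/23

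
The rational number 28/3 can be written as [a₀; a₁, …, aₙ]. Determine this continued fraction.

[9; 3]

Apply division with remainder until the remainder is 0:
⌊28/3⌋ = 9, remainder 1
⌊3/1⌋ = 3, remainder 0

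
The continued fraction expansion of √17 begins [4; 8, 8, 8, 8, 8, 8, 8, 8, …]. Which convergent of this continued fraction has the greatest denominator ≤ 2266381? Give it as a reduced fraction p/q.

1166876/283009

a_0 = 4: 4/1  (≤ bound)
a_1 = 8: 33/8  (≤ bound)
a_2 = 8: 268/65  (≤ bound)
a_3 = 8: 2177/528  (≤ bound)
a_4 = 8: 17684/4289  (≤ bound)
a_5 = 8: 143649/34840  (≤ bound)
a_6 = 8: 1166876/283009  (≤ bound)
a_7 = 8: 9478657/2298912  (> 2266381, stop)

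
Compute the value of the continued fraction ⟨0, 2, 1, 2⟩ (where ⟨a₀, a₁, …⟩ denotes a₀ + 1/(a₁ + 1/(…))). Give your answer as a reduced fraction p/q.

3/8

Starting at the tail and folding back:
Start with 2.
1 + 1/(2/1) = 1 + 1/2 = 3/2
2 + 1/(3/2) = 2 + 2/3 = 8/3
0 + 1/(8/3) = 0 + 3/8 = 3/8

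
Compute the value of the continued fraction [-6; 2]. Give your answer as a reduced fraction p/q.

-11/2

Compute successive convergents:
a_0 = -6: -6/1
a_1 = 2: -11/2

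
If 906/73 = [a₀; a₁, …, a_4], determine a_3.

906 = 12·73 + 30, so a_0 = 12
73 = 2·30 + 13, so a_1 = 2
30 = 2·13 + 4, so a_2 = 2
13 = 3·4 + 1, so a_3 = 3

3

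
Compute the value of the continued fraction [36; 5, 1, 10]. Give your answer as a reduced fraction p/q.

Start with 10.
1 + 1/(10/1) = 1 + 1/10 = 11/10
5 + 1/(11/10) = 5 + 10/11 = 65/11
36 + 1/(65/11) = 36 + 11/65 = 2351/65

2351/65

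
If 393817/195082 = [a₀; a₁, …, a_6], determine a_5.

Run the Euclidean algorithm, recording each quotient:
393817 ÷ 195082 → quotient 2, remainder 3653
195082 ÷ 3653 → quotient 53, remainder 1473
3653 ÷ 1473 → quotient 2, remainder 707
1473 ÷ 707 → quotient 2, remainder 59
707 ÷ 59 → quotient 11, remainder 58
59 ÷ 58 → quotient 1, remainder 1

1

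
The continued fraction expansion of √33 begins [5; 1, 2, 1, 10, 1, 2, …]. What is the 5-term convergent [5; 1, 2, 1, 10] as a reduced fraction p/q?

a_0 = 5: 5/1
a_1 = 1: 6/1
a_2 = 2: 17/3
a_3 = 1: 23/4
a_4 = 10: 247/43

247/43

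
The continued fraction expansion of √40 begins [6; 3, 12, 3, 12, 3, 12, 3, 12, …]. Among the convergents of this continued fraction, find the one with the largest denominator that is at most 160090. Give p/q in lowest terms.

337434/53353

a_0 = 6: 6/1  (≤ bound)
a_1 = 3: 19/3  (≤ bound)
a_2 = 12: 234/37  (≤ bound)
a_3 = 3: 721/114  (≤ bound)
a_4 = 12: 8886/1405  (≤ bound)
a_5 = 3: 27379/4329  (≤ bound)
a_6 = 12: 337434/53353  (≤ bound)
a_7 = 3: 1039681/164388  (> 160090, stop)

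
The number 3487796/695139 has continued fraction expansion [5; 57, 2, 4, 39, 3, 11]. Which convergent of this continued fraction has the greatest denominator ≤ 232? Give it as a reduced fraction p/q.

List convergents until the denominator exceeds the bound:
a_0 = 5: 5/1  (≤ bound)
a_1 = 57: 286/57  (≤ bound)
a_2 = 2: 577/115  (≤ bound)
a_3 = 4: 2594/517  (> 232, stop)

577/115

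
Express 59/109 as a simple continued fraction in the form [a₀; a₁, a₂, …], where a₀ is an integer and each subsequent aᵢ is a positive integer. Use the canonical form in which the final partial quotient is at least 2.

[0; 1, 1, 5, 1, 1, 4]

59 ÷ 109 → quotient 0, remainder 59
109 ÷ 59 → quotient 1, remainder 50
59 ÷ 50 → quotient 1, remainder 9
50 ÷ 9 → quotient 5, remainder 5
9 ÷ 5 → quotient 1, remainder 4
5 ÷ 4 → quotient 1, remainder 1
4 ÷ 1 → quotient 4, remainder 0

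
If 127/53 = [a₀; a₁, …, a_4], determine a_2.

⌊127/53⌋ = 2, remainder 21
⌊53/21⌋ = 2, remainder 11
⌊21/11⌋ = 1, remainder 10

1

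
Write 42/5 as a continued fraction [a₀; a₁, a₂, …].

Run the Euclidean algorithm, recording each quotient:
42 ÷ 5 → quotient 8, remainder 2
5 ÷ 2 → quotient 2, remainder 1
2 ÷ 1 → quotient 2, remainder 0

[8; 2, 2]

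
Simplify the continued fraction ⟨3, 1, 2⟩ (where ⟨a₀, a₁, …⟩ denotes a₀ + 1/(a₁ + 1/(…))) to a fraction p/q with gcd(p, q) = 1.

a_0 = 3: 3/1
a_1 = 1: 4/1
a_2 = 2: 11/3

11/3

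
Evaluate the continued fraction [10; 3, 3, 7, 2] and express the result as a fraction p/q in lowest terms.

Starting at the tail and folding back:
Start with 2.
7 + 1/(2/1) = 7 + 1/2 = 15/2
3 + 1/(15/2) = 3 + 2/15 = 47/15
3 + 1/(47/15) = 3 + 15/47 = 156/47
10 + 1/(156/47) = 10 + 47/156 = 1607/156

1607/156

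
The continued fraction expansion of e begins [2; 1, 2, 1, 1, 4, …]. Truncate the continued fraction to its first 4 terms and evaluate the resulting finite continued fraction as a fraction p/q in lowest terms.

a_0 = 2: 2/1
a_1 = 1: 3/1
a_2 = 2: 8/3
a_3 = 1: 11/4

11/4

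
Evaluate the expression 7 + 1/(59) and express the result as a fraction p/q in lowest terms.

414/59

a_0 = 7: 7/1
a_1 = 59: 414/59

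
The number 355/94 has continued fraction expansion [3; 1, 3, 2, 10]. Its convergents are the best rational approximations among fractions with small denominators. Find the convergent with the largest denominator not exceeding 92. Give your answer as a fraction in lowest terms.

List convergents until the denominator exceeds the bound:
a_0 = 3: 3/1  (≤ bound)
a_1 = 1: 4/1  (≤ bound)
a_2 = 3: 15/4  (≤ bound)
a_3 = 2: 34/9  (≤ bound)
a_4 = 10: 355/94  (> 92, stop)

34/9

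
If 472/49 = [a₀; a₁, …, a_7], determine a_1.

472 = 9·49 + 31, so a_0 = 9
49 = 1·31 + 18, so a_1 = 1

1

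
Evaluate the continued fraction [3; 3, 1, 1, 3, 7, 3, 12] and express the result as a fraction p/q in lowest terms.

23073/7034

Start with 12.
3 + 1/(12/1) = 3 + 1/12 = 37/12
7 + 1/(37/12) = 7 + 12/37 = 271/37
3 + 1/(271/37) = 3 + 37/271 = 850/271
1 + 1/(850/271) = 1 + 271/850 = 1121/850
1 + 1/(1121/850) = 1 + 850/1121 = 1971/1121
3 + 1/(1971/1121) = 3 + 1121/1971 = 7034/1971
3 + 1/(7034/1971) = 3 + 1971/7034 = 23073/7034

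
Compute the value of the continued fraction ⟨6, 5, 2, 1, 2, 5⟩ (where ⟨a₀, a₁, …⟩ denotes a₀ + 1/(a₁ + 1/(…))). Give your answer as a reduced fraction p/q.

1429/231

Compute successive convergents:
a_0 = 6: 6/1
a_1 = 5: 31/5
a_2 = 2: 68/11
a_3 = 1: 99/16
a_4 = 2: 266/43
a_5 = 5: 1429/231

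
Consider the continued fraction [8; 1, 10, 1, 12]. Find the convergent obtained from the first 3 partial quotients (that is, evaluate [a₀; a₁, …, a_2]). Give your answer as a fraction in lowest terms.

98/11

Build up convergents one term at a time:
a_0 = 8: 8/1
a_1 = 1: 9/1
a_2 = 10: 98/11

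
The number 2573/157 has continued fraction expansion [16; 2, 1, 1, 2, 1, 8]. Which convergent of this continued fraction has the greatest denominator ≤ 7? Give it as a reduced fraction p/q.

82/5

a_0 = 16: 16/1  (≤ bound)
a_1 = 2: 33/2  (≤ bound)
a_2 = 1: 49/3  (≤ bound)
a_3 = 1: 82/5  (≤ bound)
a_4 = 2: 213/13  (> 7, stop)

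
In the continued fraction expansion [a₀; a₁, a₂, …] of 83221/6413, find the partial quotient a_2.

42

83221 = 12·6413 + 6265, so a_0 = 12
6413 = 1·6265 + 148, so a_1 = 1
6265 = 42·148 + 49, so a_2 = 42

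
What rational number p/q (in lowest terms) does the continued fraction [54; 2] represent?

Work from the innermost term outward:
Start with 2.
54 + 1/(2/1) = 54 + 1/2 = 109/2

109/2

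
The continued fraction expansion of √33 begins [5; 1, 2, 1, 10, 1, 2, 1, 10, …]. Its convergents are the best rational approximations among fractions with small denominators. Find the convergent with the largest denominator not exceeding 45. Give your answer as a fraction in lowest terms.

List convergents until the denominator exceeds the bound:
a_0 = 5: 5/1  (≤ bound)
a_1 = 1: 6/1  (≤ bound)
a_2 = 2: 17/3  (≤ bound)
a_3 = 1: 23/4  (≤ bound)
a_4 = 10: 247/43  (≤ bound)
a_5 = 1: 270/47  (> 45, stop)

247/43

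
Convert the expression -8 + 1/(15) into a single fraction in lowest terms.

-119/15

Start with 15.
-8 + 1/(15/1) = -8 + 1/15 = -119/15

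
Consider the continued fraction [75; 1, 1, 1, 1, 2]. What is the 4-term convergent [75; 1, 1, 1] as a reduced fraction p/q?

227/3

Build up convergents one term at a time:
a_0 = 75: 75/1
a_1 = 1: 76/1
a_2 = 1: 151/2
a_3 = 1: 227/3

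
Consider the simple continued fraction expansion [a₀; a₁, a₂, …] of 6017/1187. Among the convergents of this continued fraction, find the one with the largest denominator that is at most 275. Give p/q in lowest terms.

1394/275

a_0 = 5: 5/1  (≤ bound)
a_1 = 14: 71/14  (≤ bound)
a_2 = 2: 147/29  (≤ bound)
a_3 = 9: 1394/275  (≤ bound)
a_4 = 1: 1541/304  (> 275, stop)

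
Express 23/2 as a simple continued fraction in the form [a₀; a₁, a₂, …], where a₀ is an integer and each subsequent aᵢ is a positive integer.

23 = 11·2 + 1, so a_0 = 11
2 = 2·1 + 0, so a_1 = 2

[11; 2]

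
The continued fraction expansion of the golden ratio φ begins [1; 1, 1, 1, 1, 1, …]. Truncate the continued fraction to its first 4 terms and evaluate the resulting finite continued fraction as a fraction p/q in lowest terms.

5/3

Compute successive convergents:
a_0 = 1: 1/1
a_1 = 1: 2/1
a_2 = 1: 3/2
a_3 = 1: 5/3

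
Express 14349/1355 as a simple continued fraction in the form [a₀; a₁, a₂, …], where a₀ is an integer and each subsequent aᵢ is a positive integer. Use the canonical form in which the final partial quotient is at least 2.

[10; 1, 1, 2, 3, 2, 8, 4]

Repeatedly divide and take the remainder:
⌊14349/1355⌋ = 10, remainder 799
⌊1355/799⌋ = 1, remainder 556
⌊799/556⌋ = 1, remainder 243
⌊556/243⌋ = 2, remainder 70
⌊243/70⌋ = 3, remainder 33
⌊70/33⌋ = 2, remainder 4
⌊33/4⌋ = 8, remainder 1
⌊4/1⌋ = 4, remainder 0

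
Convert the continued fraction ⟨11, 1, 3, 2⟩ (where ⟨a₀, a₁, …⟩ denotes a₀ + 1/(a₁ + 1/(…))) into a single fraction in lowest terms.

106/9

Start with 2.
3 + 1/(2/1) = 3 + 1/2 = 7/2
1 + 1/(7/2) = 1 + 2/7 = 9/7
11 + 1/(9/7) = 11 + 7/9 = 106/9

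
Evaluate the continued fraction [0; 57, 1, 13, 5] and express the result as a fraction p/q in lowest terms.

a_0 = 0: 0/1
a_1 = 57: 1/57
a_2 = 1: 1/58
a_3 = 13: 14/811
a_4 = 5: 71/4113

71/4113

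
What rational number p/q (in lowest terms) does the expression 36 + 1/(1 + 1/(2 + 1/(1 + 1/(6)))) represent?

992/27

Start with 6.
1 + 1/(6/1) = 1 + 1/6 = 7/6
2 + 1/(7/6) = 2 + 6/7 = 20/7
1 + 1/(20/7) = 1 + 7/20 = 27/20
36 + 1/(27/20) = 36 + 20/27 = 992/27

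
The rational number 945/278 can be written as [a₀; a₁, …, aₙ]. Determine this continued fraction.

Repeatedly divide and take the remainder:
945 ÷ 278 → quotient 3, remainder 111
278 ÷ 111 → quotient 2, remainder 56
111 ÷ 56 → quotient 1, remainder 55
56 ÷ 55 → quotient 1, remainder 1
55 ÷ 1 → quotient 55, remainder 0

[3; 2, 1, 1, 55]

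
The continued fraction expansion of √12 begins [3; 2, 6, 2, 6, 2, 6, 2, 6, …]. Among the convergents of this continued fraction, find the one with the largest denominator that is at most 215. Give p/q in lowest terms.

627/181

a_0 = 3: 3/1  (≤ bound)
a_1 = 2: 7/2  (≤ bound)
a_2 = 6: 45/13  (≤ bound)
a_3 = 2: 97/28  (≤ bound)
a_4 = 6: 627/181  (≤ bound)
a_5 = 2: 1351/390  (> 215, stop)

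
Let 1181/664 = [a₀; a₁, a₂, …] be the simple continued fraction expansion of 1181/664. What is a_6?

5

1181 = 1·664 + 517, so a_0 = 1
664 = 1·517 + 147, so a_1 = 1
517 = 3·147 + 76, so a_2 = 3
147 = 1·76 + 71, so a_3 = 1
76 = 1·71 + 5, so a_4 = 1
71 = 14·5 + 1, so a_5 = 14
5 = 5·1 + 0, so a_6 = 5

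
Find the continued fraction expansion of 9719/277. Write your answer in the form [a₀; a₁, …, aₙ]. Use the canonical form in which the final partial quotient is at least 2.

[35; 11, 1, 1, 5, 2]

Repeatedly divide and take the remainder:
⌊9719/277⌋ = 35, remainder 24
⌊277/24⌋ = 11, remainder 13
⌊24/13⌋ = 1, remainder 11
⌊13/11⌋ = 1, remainder 2
⌊11/2⌋ = 5, remainder 1
⌊2/1⌋ = 2, remainder 0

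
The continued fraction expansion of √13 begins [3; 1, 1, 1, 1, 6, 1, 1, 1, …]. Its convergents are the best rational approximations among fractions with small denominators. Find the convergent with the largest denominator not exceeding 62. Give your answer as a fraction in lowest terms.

a_0 = 3: 3/1  (≤ bound)
a_1 = 1: 4/1  (≤ bound)
a_2 = 1: 7/2  (≤ bound)
a_3 = 1: 11/3  (≤ bound)
a_4 = 1: 18/5  (≤ bound)
a_5 = 6: 119/33  (≤ bound)
a_6 = 1: 137/38  (≤ bound)
a_7 = 1: 256/71  (> 62, stop)

137/38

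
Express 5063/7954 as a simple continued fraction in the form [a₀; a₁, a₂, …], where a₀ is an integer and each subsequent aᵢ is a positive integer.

⌊5063/7954⌋ = 0, remainder 5063
⌊7954/5063⌋ = 1, remainder 2891
⌊5063/2891⌋ = 1, remainder 2172
⌊2891/2172⌋ = 1, remainder 719
⌊2172/719⌋ = 3, remainder 15
⌊719/15⌋ = 47, remainder 14
⌊15/14⌋ = 1, remainder 1
⌊14/1⌋ = 14, remainder 0

[0; 1, 1, 1, 3, 47, 1, 14]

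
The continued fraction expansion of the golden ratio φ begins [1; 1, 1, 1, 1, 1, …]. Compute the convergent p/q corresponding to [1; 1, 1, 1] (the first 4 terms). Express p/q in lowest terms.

a_0 = 1: 1/1
a_1 = 1: 2/1
a_2 = 1: 3/2
a_3 = 1: 5/3

5/3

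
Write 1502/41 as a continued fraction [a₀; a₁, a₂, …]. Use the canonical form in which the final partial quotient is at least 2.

1502 ÷ 41 → quotient 36, remainder 26
41 ÷ 26 → quotient 1, remainder 15
26 ÷ 15 → quotient 1, remainder 11
15 ÷ 11 → quotient 1, remainder 4
11 ÷ 4 → quotient 2, remainder 3
4 ÷ 3 → quotient 1, remainder 1
3 ÷ 1 → quotient 3, remainder 0

[36; 1, 1, 1, 2, 1, 3]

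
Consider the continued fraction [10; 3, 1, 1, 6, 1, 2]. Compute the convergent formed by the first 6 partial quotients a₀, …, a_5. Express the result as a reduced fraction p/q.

545/53

Build up convergents one term at a time:
a_0 = 10: 10/1
a_1 = 3: 31/3
a_2 = 1: 41/4
a_3 = 1: 72/7
a_4 = 6: 473/46
a_5 = 1: 545/53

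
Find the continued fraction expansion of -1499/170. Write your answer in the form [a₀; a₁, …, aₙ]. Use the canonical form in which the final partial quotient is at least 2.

⌊-1499/170⌋ = -9, remainder 31
⌊170/31⌋ = 5, remainder 15
⌊31/15⌋ = 2, remainder 1
⌊15/1⌋ = 15, remainder 0

[-9; 5, 2, 15]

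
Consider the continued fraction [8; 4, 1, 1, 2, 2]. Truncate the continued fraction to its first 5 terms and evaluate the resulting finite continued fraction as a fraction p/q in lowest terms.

Use the convergent recurrence hₖ = aₖ·hₖ₋₁ + hₖ₋₂ (and likewise for the denominators kₖ):
a_0 = 8: 8/1
a_1 = 4: 33/4
a_2 = 1: 41/5
a_3 = 1: 74/9
a_4 = 2: 189/23

189/23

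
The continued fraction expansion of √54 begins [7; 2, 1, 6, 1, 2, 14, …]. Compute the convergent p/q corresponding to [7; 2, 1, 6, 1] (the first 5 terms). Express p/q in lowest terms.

Use the convergent recurrence hₖ = aₖ·hₖ₋₁ + hₖ₋₂ (and likewise for the denominators kₖ):
a_0 = 7: 7/1
a_1 = 2: 15/2
a_2 = 1: 22/3
a_3 = 6: 147/20
a_4 = 1: 169/23

169/23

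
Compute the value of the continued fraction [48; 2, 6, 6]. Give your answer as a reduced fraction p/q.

3877/80

a_0 = 48: 48/1
a_1 = 2: 97/2
a_2 = 6: 630/13
a_3 = 6: 3877/80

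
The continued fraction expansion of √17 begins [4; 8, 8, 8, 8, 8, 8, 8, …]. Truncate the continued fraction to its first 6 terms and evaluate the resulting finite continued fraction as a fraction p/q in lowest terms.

Start with 8.
8 + 1/(8/1) = 8 + 1/8 = 65/8
8 + 1/(65/8) = 8 + 8/65 = 528/65
8 + 1/(528/65) = 8 + 65/528 = 4289/528
8 + 1/(4289/528) = 8 + 528/4289 = 34840/4289
4 + 1/(34840/4289) = 4 + 4289/34840 = 143649/34840

143649/34840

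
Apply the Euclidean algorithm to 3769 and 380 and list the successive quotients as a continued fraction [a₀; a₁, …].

Repeatedly divide and take the remainder:
⌊3769/380⌋ = 9, remainder 349
⌊380/349⌋ = 1, remainder 31
⌊349/31⌋ = 11, remainder 8
⌊31/8⌋ = 3, remainder 7
⌊8/7⌋ = 1, remainder 1
⌊7/1⌋ = 7, remainder 0

[9; 1, 11, 3, 1, 7]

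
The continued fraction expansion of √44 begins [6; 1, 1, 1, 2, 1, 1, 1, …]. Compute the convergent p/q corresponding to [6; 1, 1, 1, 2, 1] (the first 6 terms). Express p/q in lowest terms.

Work from the innermost term outward:
Start with 1.
2 + 1/(1/1) = 2 + 1/1 = 3/1
1 + 1/(3/1) = 1 + 1/3 = 4/3
1 + 1/(4/3) = 1 + 3/4 = 7/4
1 + 1/(7/4) = 1 + 4/7 = 11/7
6 + 1/(11/7) = 6 + 7/11 = 73/11

73/11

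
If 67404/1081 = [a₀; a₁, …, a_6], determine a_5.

7

67404 = 62·1081 + 382, so a_0 = 62
1081 = 2·382 + 317, so a_1 = 2
382 = 1·317 + 65, so a_2 = 1
317 = 4·65 + 57, so a_3 = 4
65 = 1·57 + 8, so a_4 = 1
57 = 7·8 + 1, so a_5 = 7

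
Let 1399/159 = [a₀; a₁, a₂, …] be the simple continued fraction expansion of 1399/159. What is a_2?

Run the Euclidean algorithm, recording each quotient:
1399 ÷ 159 → quotient 8, remainder 127
159 ÷ 127 → quotient 1, remainder 32
127 ÷ 32 → quotient 3, remainder 31

3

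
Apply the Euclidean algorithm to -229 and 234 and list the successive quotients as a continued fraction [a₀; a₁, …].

[-1; 46, 1, 4]

Run the Euclidean algorithm, recording each quotient:
-229 = -1·234 + 5, so a_0 = -1
234 = 46·5 + 4, so a_1 = 46
5 = 1·4 + 1, so a_2 = 1
4 = 4·1 + 0, so a_3 = 4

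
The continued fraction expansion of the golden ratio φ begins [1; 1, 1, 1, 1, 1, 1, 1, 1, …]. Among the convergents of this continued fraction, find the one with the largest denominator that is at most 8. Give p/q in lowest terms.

13/8

a_0 = 1: 1/1  (≤ bound)
a_1 = 1: 2/1  (≤ bound)
a_2 = 1: 3/2  (≤ bound)
a_3 = 1: 5/3  (≤ bound)
a_4 = 1: 8/5  (≤ bound)
a_5 = 1: 13/8  (≤ bound)
a_6 = 1: 21/13  (> 8, stop)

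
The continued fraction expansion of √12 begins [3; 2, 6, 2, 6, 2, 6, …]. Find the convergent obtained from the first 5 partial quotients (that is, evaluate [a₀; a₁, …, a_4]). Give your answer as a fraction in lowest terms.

627/181

Work from the innermost term outward:
Start with 6.
2 + 1/(6/1) = 2 + 1/6 = 13/6
6 + 1/(13/6) = 6 + 6/13 = 84/13
2 + 1/(84/13) = 2 + 13/84 = 181/84
3 + 1/(181/84) = 3 + 84/181 = 627/181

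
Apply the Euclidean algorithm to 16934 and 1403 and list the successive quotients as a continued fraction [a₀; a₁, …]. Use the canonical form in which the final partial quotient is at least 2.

Repeatedly divide and take the remainder:
⌊16934/1403⌋ = 12, remainder 98
⌊1403/98⌋ = 14, remainder 31
⌊98/31⌋ = 3, remainder 5
⌊31/5⌋ = 6, remainder 1
⌊5/1⌋ = 5, remainder 0

[12; 14, 3, 6, 5]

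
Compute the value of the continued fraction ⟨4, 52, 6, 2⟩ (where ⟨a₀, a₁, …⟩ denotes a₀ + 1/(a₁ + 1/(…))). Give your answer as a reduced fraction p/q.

Starting at the tail and folding back:
Start with 2.
6 + 1/(2/1) = 6 + 1/2 = 13/2
52 + 1/(13/2) = 52 + 2/13 = 678/13
4 + 1/(678/13) = 4 + 13/678 = 2725/678

2725/678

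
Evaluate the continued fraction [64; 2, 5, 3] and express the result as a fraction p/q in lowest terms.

Collapse the nested fraction from the inside out:
Start with 3.
5 + 1/(3/1) = 5 + 1/3 = 16/3
2 + 1/(16/3) = 2 + 3/16 = 35/16
64 + 1/(35/16) = 64 + 16/35 = 2256/35

2256/35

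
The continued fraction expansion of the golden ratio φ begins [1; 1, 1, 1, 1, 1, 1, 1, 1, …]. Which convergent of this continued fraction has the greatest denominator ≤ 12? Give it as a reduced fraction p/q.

a_0 = 1: 1/1  (≤ bound)
a_1 = 1: 2/1  (≤ bound)
a_2 = 1: 3/2  (≤ bound)
a_3 = 1: 5/3  (≤ bound)
a_4 = 1: 8/5  (≤ bound)
a_5 = 1: 13/8  (≤ bound)
a_6 = 1: 21/13  (> 12, stop)

13/8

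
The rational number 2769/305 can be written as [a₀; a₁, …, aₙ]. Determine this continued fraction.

⌊2769/305⌋ = 9, remainder 24
⌊305/24⌋ = 12, remainder 17
⌊24/17⌋ = 1, remainder 7
⌊17/7⌋ = 2, remainder 3
⌊7/3⌋ = 2, remainder 1
⌊3/1⌋ = 3, remainder 0

[9; 12, 1, 2, 2, 3]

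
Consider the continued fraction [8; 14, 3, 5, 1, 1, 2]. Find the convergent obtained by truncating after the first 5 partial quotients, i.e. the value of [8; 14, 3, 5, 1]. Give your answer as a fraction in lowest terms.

2195/272

Start with 1.
5 + 1/(1/1) = 5 + 1/1 = 6/1
3 + 1/(6/1) = 3 + 1/6 = 19/6
14 + 1/(19/6) = 14 + 6/19 = 272/19
8 + 1/(272/19) = 8 + 19/272 = 2195/272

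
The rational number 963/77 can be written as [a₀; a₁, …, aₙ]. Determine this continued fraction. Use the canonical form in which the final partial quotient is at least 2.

[12; 1, 1, 38]

Run the Euclidean algorithm, recording each quotient:
⌊963/77⌋ = 12, remainder 39
⌊77/39⌋ = 1, remainder 38
⌊39/38⌋ = 1, remainder 1
⌊38/1⌋ = 38, remainder 0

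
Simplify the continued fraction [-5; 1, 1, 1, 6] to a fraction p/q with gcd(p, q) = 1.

-87/20

Start with 6.
1 + 1/(6/1) = 1 + 1/6 = 7/6
1 + 1/(7/6) = 1 + 6/7 = 13/7
1 + 1/(13/7) = 1 + 7/13 = 20/13
-5 + 1/(20/13) = -5 + 13/20 = -87/20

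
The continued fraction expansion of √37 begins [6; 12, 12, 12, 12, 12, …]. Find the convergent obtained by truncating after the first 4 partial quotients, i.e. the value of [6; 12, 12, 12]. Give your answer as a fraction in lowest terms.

10657/1752

Compute successive convergents:
a_0 = 6: 6/1
a_1 = 12: 73/12
a_2 = 12: 882/145
a_3 = 12: 10657/1752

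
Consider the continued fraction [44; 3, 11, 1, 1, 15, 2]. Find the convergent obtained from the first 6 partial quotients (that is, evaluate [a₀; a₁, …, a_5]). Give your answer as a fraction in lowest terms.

48845/1102

Start with 15.
1 + 1/(15/1) = 1 + 1/15 = 16/15
1 + 1/(16/15) = 1 + 15/16 = 31/16
11 + 1/(31/16) = 11 + 16/31 = 357/31
3 + 1/(357/31) = 3 + 31/357 = 1102/357
44 + 1/(1102/357) = 44 + 357/1102 = 48845/1102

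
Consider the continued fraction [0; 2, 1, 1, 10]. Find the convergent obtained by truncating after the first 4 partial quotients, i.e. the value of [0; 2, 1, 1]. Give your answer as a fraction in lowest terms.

2/5

Compute successive convergents:
a_0 = 0: 0/1
a_1 = 2: 1/2
a_2 = 1: 1/3
a_3 = 1: 2/5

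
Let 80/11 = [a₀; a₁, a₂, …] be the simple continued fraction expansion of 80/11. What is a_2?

1

⌊80/11⌋ = 7, remainder 3
⌊11/3⌋ = 3, remainder 2
⌊3/2⌋ = 1, remainder 1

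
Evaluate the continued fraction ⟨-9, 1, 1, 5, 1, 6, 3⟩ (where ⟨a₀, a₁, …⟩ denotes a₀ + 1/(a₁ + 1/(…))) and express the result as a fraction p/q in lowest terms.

Start with 3.
6 + 1/(3/1) = 6 + 1/3 = 19/3
1 + 1/(19/3) = 1 + 3/19 = 22/19
5 + 1/(22/19) = 5 + 19/22 = 129/22
1 + 1/(129/22) = 1 + 22/129 = 151/129
1 + 1/(151/129) = 1 + 129/151 = 280/151
-9 + 1/(280/151) = -9 + 151/280 = -2369/280

-2369/280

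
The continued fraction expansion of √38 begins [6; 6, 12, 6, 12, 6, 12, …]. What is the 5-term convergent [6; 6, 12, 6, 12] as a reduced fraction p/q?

Start with 12.
6 + 1/(12/1) = 6 + 1/12 = 73/12
12 + 1/(73/12) = 12 + 12/73 = 888/73
6 + 1/(888/73) = 6 + 73/888 = 5401/888
6 + 1/(5401/888) = 6 + 888/5401 = 33294/5401

33294/5401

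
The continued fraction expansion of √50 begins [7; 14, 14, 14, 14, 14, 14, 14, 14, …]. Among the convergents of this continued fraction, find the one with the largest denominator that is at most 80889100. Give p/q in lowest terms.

a_0 = 7: 7/1  (≤ bound)
a_1 = 14: 99/14  (≤ bound)
a_2 = 14: 1393/197  (≤ bound)
a_3 = 14: 19601/2772  (≤ bound)
a_4 = 14: 275807/39005  (≤ bound)
a_5 = 14: 3880899/548842  (≤ bound)
a_6 = 14: 54608393/7722793  (≤ bound)
a_7 = 14: 768398401/108667944  (> 80889100, stop)

54608393/7722793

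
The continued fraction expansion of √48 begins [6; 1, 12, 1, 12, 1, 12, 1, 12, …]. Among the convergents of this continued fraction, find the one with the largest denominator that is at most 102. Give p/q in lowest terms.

List convergents until the denominator exceeds the bound:
a_0 = 6: 6/1  (≤ bound)
a_1 = 1: 7/1  (≤ bound)
a_2 = 12: 90/13  (≤ bound)
a_3 = 1: 97/14  (≤ bound)
a_4 = 12: 1254/181  (> 102, stop)

97/14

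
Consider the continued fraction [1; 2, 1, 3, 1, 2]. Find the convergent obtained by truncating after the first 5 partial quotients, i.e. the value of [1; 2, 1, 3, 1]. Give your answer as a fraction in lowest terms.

a_0 = 1: 1/1
a_1 = 2: 3/2
a_2 = 1: 4/3
a_3 = 3: 15/11
a_4 = 1: 19/14

19/14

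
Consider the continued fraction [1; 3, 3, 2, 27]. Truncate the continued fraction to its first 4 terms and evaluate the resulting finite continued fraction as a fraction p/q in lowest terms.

30/23

Build up convergents one term at a time:
a_0 = 1: 1/1
a_1 = 3: 4/3
a_2 = 3: 13/10
a_3 = 2: 30/23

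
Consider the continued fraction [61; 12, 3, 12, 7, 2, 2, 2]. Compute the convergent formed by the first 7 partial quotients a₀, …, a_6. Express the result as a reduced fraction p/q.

1041861/17057

Collapse the nested fraction from the inside out:
Start with 2.
2 + 1/(2/1) = 2 + 1/2 = 5/2
7 + 1/(5/2) = 7 + 2/5 = 37/5
12 + 1/(37/5) = 12 + 5/37 = 449/37
3 + 1/(449/37) = 3 + 37/449 = 1384/449
12 + 1/(1384/449) = 12 + 449/1384 = 17057/1384
61 + 1/(17057/1384) = 61 + 1384/17057 = 1041861/17057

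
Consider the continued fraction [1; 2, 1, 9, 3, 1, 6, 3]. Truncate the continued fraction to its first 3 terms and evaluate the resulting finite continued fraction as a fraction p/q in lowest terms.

4/3

Start with 1.
2 + 1/(1/1) = 2 + 1/1 = 3/1
1 + 1/(3/1) = 1 + 1/3 = 4/3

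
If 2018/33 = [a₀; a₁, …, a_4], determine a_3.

1

⌊2018/33⌋ = 61, remainder 5
⌊33/5⌋ = 6, remainder 3
⌊5/3⌋ = 1, remainder 2
⌊3/2⌋ = 1, remainder 1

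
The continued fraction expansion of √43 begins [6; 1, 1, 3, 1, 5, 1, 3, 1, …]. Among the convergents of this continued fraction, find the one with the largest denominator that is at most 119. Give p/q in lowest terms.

a_0 = 6: 6/1  (≤ bound)
a_1 = 1: 7/1  (≤ bound)
a_2 = 1: 13/2  (≤ bound)
a_3 = 3: 46/7  (≤ bound)
a_4 = 1: 59/9  (≤ bound)
a_5 = 5: 341/52  (≤ bound)
a_6 = 1: 400/61  (≤ bound)
a_7 = 3: 1541/235  (> 119, stop)

400/61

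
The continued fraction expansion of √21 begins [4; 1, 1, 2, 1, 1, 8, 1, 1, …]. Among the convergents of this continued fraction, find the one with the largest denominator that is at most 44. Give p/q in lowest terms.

55/12

a_0 = 4: 4/1  (≤ bound)
a_1 = 1: 5/1  (≤ bound)
a_2 = 1: 9/2  (≤ bound)
a_3 = 2: 23/5  (≤ bound)
a_4 = 1: 32/7  (≤ bound)
a_5 = 1: 55/12  (≤ bound)
a_6 = 8: 472/103  (> 44, stop)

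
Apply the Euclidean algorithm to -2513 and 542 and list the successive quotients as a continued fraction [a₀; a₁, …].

⌊-2513/542⌋ = -5, remainder 197
⌊542/197⌋ = 2, remainder 148
⌊197/148⌋ = 1, remainder 49
⌊148/49⌋ = 3, remainder 1
⌊49/1⌋ = 49, remainder 0

[-5; 2, 1, 3, 49]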